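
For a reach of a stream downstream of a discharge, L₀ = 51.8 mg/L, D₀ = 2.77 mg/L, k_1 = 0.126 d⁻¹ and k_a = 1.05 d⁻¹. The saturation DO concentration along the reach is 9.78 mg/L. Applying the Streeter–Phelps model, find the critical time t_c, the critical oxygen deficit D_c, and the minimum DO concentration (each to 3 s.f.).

t_c ≈ 1.76 d; D_c ≈ 4.98 mg/L; min DO ≈ 4.80 mg/L

At the critical point dD/dt = 0, so k_1 L₀ e^(−k_1 t) = k_a D. Substituting D(t) from the Streeter–Phelps equation and solving for t gives
t_c = ln[(k_a/k_1)(1 − D₀(k_a−k_1)/(k_1 L₀))] / (k_a−k_1).
Here k_a−k_1 = 0.9240 d⁻¹ and 1 − D₀(k_a−k_1)/(k_1 L₀) = 1 − 2.77×0.9240/(0.126×51.8) = 0.6079, so
t_c = ln(8.333 × 0.6079) / 0.9240 = 1.622 / 0.9240 = 1.756 d.
L(t_c) = L₀ e^(−k_1 t_c) = 51.8 × 0.8015 = 41.52 mg/L, and at the critical point k_a D_c = k_1 L, so D_c = (0.126/1.05) × 41.52 = 4.982 mg/L.
Minimum DO = C_s − D_c = 9.78 − 4.982 = 4.798 mg/L.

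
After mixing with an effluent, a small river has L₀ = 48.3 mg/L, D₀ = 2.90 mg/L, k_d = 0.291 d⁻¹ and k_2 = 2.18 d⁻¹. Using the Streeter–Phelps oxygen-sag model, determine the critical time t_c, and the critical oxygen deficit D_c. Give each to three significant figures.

t_c = [1/(k_2−k_d)] ln[(k_2/k_d)(1 − D₀(k_2−k_d)/(k_d L₀))]
= [1/(2.18−0.291)] ln[(2.18/0.291)(1 − 2.90×1.889/(0.291×48.3))]
= (1/1.889) ln[7.491 × 0.6102] = 0.5294 × ln(4.572) = 0.5294 × 1.520 = 0.8046 d.
L(t_c) = L₀ e^(−k_d t_c) = 48.3 × 0.7913 = 38.22 mg/L, and at the critical point k_2 D_c = k_d L, so D_c = (0.291/2.18) × 38.22 = 5.102 mg/L.

t_c ≈ 0.805 d; D_c ≈ 5.10 mg/L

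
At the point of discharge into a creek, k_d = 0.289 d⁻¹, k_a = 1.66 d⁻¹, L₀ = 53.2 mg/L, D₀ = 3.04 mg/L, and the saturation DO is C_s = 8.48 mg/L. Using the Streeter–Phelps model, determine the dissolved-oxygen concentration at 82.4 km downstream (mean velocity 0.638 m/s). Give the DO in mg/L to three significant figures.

Travel time t = x/v = 82.4 km / (0.638 m/s) = 82400 m / 0.638 m/s = 129200 s = 1.495 d.
k_d L₀/(k_a−k_d) = 0.289×53.2/(1.66−0.289) = 15.37/1.371 = 11.21 mg/L.
e^(−k_d t) = e^(−0.289×1.495) = 0.6492; e^(−k_a t) = e^(−1.66×1.495) = 0.08362.
D = 11.21 × (0.6492 − 0.08362) + 3.04 × 0.08362 = 6.343 + 0.2542 = 6.597 mg/L.
DO = C_s − D = 8.48 − 6.597 = 1.883 mg/L.

DO ≈ 1.88 mg/L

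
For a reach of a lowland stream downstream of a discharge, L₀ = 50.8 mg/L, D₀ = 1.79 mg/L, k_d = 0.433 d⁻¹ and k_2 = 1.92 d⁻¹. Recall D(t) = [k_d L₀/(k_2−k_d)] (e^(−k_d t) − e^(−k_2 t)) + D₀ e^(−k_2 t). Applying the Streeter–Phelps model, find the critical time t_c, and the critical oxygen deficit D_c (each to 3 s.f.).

t_c ≈ 0.915 d; D_c ≈ 7.71 mg/L

With k_2/k_d = 4.434 and 1 − D₀(k_2−k_d)/(k_d L₀) = 0.8790,
t_c = ln(4.434 × 0.8790) / (1.92 − 0.433) = ln(3.898) / 1.487 = 1.360/1.487 = 0.9148 d.
D_c = (k_d/k_2) L₀ e^(−k_d t_c) = (0.433/1.92) × 50.8 × e^(−0.433×0.9148) = 0.2255 × 50.8 × 0.6729 = 7.709 mg/L.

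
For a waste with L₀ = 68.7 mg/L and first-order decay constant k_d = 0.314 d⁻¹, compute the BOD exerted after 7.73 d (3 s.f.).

y ≈ 62.6 mg/L

y_t = L₀(1 − e^(−k_d t)) = 68.7 × (1 − e^(−0.314×7.73))
= 68.7 × (1 − 0.08828) = 68.7 × 0.9117 = 62.64 mg/L.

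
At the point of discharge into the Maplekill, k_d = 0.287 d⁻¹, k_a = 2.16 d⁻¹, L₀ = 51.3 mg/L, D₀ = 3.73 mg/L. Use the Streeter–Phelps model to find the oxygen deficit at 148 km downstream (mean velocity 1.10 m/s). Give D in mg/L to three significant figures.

Travel time t = x/v = 148 km / (1.10 m/s) = 148000 m / 1.10 m/s = 134500 s = 1.557 d.
k_d L₀/(k_a−k_d) = 0.287×51.3/(2.16−0.287) = 14.72/1.873 = 7.861 mg/L.
e^(−k_d t) = e^(−0.287×1.557) = 0.6396; e^(−k_a t) = e^(−2.16×1.557) = 0.03461.
D = 7.861 × (0.6396 − 0.03461) + 3.73 × 0.03461 = 4.756 + 0.1291 = 4.885 mg/L.

D ≈ 4.88 mg/L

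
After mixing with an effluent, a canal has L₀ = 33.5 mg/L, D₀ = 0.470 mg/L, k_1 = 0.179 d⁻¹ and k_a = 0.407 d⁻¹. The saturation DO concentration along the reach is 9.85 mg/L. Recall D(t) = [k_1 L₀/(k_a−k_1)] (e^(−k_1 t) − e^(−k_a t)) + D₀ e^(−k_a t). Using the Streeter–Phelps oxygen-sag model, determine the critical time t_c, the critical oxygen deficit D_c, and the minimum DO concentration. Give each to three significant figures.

t_c ≈ 3.52 d; D_c ≈ 7.84 mg/L; min DO ≈ 2.01 mg/L

With k_a/k_1 = 2.274 and 1 − D₀(k_a−k_1)/(k_1 L₀) = 0.9821,
t_c = ln(2.274 × 0.9821) / (0.407 − 0.179) = ln(2.233) / 0.2280 = 0.8034/0.2280 = 3.524 d.
L(t_c) = L₀ e^(−k_1 t_c) = 33.5 × 0.5322 = 17.83 mg/L, and at the critical point k_a D_c = k_1 L, so D_c = (0.179/0.407) × 17.83 = 7.841 mg/L.
Minimum DO = C_s − D_c = 9.85 − 7.841 = 2.009 mg/L.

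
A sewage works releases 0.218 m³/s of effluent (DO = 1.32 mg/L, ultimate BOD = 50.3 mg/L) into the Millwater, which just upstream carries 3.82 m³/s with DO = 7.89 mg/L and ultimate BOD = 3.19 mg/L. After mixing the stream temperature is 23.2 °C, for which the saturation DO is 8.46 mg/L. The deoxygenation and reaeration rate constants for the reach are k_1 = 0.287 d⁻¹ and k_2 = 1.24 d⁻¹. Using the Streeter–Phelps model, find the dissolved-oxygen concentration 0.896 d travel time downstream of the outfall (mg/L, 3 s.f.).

DO ≈ 7.39 mg/L

Mixed DO = (3.82×7.89 + 0.218×1.32)/(3.82+0.218) = 30.43/4.038 = 7.535 mg/L.
Mixed L₀ = (3.82×3.19 + 0.218×50.3)/(4.038) = 23.15/4.038 = 5.733 mg/L.
Initial deficit D₀ = C_s − DO₀ = 8.46 − 7.535 = 0.9247 mg/L.
D(0.896) = [0.287×5.733/(1.24−0.287)](e^(−0.287×0.896) − e^(−1.24×0.896)) + 0.9247 e^(−1.24×0.896)
= 1.727 × (0.7733 − 0.3292) + 0.9247 × 0.3292 = 1.071 mg/L.
DO = 8.46 − 1.071 = 7.389 mg/L.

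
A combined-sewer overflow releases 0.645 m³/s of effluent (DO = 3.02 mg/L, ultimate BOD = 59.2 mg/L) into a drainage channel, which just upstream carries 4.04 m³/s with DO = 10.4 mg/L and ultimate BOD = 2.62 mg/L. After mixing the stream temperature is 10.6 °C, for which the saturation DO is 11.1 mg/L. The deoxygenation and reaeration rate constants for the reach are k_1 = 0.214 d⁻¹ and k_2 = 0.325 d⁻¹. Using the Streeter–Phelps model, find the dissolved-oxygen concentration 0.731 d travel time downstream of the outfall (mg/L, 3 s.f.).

DO ≈ 8.41 mg/L

Mixed DO = (4.04×10.4 + 0.645×3.02)/(4.04+0.645) = 43.96/4.685 = 9.384 mg/L.
Mixed L₀ = (4.04×2.62 + 0.645×59.2)/(4.685) = 48.77/4.685 = 10.41 mg/L.
Initial deficit D₀ = C_s − DO₀ = 11.1 − 9.384 = 1.716 mg/L.
D(0.731) = [0.214×10.41/(0.325−0.214)](e^(−0.214×0.731) − e^(−0.325×0.731)) + 1.716 e^(−0.325×0.731)
= 20.07 × (0.8552 − 0.7885) + 1.716 × 0.7885 = 2.691 mg/L.
DO = 11.1 − 2.691 = 8.409 mg/L.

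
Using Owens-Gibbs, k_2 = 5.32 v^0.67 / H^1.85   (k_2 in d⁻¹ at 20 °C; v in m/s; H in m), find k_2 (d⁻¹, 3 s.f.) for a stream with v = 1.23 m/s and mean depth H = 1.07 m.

k_2 = 5.32 × 1.23^0.67 / 1.07^1.85 = 5.32 × 1.149 / 1.133 = 5.392 d⁻¹.

k_2 ≈ 5.39 d⁻¹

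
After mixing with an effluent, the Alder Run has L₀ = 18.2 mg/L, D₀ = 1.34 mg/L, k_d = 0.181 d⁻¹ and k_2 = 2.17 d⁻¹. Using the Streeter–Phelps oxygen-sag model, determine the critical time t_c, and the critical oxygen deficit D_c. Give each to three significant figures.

t_c ≈ 0.416 d; D_c ≈ 1.41 mg/L

At the critical point dD/dt = 0, so k_d L₀ e^(−k_d t) = k_2 D. Substituting D(t) from the Streeter–Phelps equation and solving for t gives
t_c = ln[(k_2/k_d)(1 − D₀(k_2−k_d)/(k_d L₀))] / (k_2−k_d).
Here k_2−k_d = 1.989 d⁻¹ and 1 − D₀(k_2−k_d)/(k_d L₀) = 1 − 1.34×1.989/(0.181×18.2) = 0.1909, so
t_c = ln(11.99 × 0.1909) / 1.989 = 0.8281 / 1.989 = 0.4163 d.
D_c = (k_d/k_2) L₀ e^(−k_d t_c) = (0.181/2.17) × 18.2 × e^(−0.181×0.4163) = 0.08341 × 18.2 × 0.9274 = 1.408 mg/L.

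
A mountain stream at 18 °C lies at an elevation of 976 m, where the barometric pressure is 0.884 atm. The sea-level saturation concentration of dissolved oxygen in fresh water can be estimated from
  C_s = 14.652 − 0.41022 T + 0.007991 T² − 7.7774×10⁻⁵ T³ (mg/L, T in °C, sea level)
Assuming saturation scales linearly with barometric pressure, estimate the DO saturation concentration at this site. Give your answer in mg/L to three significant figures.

At sea level: C_s = 14.652 − 0.41022×18 + 0.007991×18² − 7.7774×10⁻⁵×18³ = 9.404 mg/L.
Pressure correction: C_s' = 9.404 × 0.884 = 8.313 mg/L.

C_s ≈ 8.31 mg/L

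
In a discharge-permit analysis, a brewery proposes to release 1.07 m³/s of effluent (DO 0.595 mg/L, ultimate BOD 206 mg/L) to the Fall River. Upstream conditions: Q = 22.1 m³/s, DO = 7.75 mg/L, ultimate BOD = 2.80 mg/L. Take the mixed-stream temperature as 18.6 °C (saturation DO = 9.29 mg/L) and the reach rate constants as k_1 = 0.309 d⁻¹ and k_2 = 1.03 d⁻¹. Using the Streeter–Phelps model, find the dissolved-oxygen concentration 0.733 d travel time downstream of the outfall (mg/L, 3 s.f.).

Mixed DO = (22.1×7.75 + 1.07×0.595)/(22.1+1.07) = 171.9/23.17 = 7.420 mg/L.
Mixed L₀ = (22.1×2.80 + 1.07×206)/(23.17) = 282.3/23.17 = 12.18 mg/L.
Initial deficit D₀ = C_s − DO₀ = 9.29 − 7.420 = 1.870 mg/L.
D(0.733) = [0.309×12.18/(1.03−0.309)](e^(−0.309×0.733) − e^(−1.03×0.733)) + 1.870 e^(−1.03×0.733)
= 5.222 × (0.7973 − 0.4700) + 1.870 × 0.4700 = 2.588 mg/L.
DO = 9.29 − 2.588 = 6.702 mg/L.

DO ≈ 6.70 mg/L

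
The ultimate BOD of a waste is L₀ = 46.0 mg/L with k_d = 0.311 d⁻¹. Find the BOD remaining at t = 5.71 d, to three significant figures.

L_t = L₀ e^(−k_d t) = 46.0 × e^(−0.311×5.71) = 46.0 × 0.1693 = 7.790 mg/L.

L ≈ 7.79 mg/L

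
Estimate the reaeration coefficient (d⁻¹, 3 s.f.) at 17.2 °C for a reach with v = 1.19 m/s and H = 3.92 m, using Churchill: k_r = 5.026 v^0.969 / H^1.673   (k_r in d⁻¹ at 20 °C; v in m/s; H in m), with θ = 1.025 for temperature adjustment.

k_r ≈ 0.565 d⁻¹

k_r(20) = 5.026 × 1.19^0.969 / 3.92^1.673 = 5.026 × 1.184 / 9.830 = 0.6051 d⁻¹.
k_r(17.2) = 0.6051 × 1.025^(17.2−20) = 0.6051 × 0.9332 = 0.5647 d⁻¹.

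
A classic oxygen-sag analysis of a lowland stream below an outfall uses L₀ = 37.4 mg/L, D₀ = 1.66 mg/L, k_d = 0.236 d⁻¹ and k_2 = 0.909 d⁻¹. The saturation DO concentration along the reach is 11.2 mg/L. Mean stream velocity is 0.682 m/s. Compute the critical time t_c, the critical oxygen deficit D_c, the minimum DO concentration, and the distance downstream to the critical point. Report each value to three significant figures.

t_c ≈ 1.80 d; D_c ≈ 6.35 mg/L; min DO ≈ 4.85 mg/L; x_c ≈ 106 km

t_c = [1/(k_2−k_d)] ln[(k_2/k_d)(1 − D₀(k_2−k_d)/(k_d L₀))]
= [1/(0.909−0.236)] ln[(0.909/0.236)(1 − 1.66×0.6730/(0.236×37.4))]
= (1/0.6730) ln[3.852 × 0.8734] = 1.486 × ln(3.364) = 1.486 × 1.213 = 1.803 d.
L(t_c) = L₀ e^(−k_d t_c) = 37.4 × 0.6535 = 24.44 mg/L, and at the critical point k_2 D_c = k_d L, so D_c = (0.236/0.909) × 24.44 = 6.345 mg/L.
Minimum DO = C_s − D_c = 11.2 − 6.345 = 4.855 mg/L.
x_c = v t_c = 0.682 m/s × 1.803 d × 86400 s/d = 106200 m ≈ 106 km.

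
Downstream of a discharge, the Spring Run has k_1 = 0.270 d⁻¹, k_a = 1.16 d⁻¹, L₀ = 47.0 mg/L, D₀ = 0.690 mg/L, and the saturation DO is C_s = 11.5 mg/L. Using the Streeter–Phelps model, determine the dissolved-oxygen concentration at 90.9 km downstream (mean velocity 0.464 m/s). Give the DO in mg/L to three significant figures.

DO ≈ 4.75 mg/L

Travel time t = x/v = 90.9 km / (0.464 m/s) = 90900 m / 0.464 m/s = 195900 s = 2.267 d.
k_1 L₀/(k_a−k_1) = 0.270×47.0/(1.16−0.270) = 12.69/0.8900 = 14.26 mg/L.
e^(−k_1 t) = e^(−0.270×2.267) = 0.5422; e^(−k_a t) = e^(−1.16×2.267) = 0.07206.
D = 14.26 × (0.5422 − 0.07206) + 0.690 × 0.07206 = 6.703 + 0.04972 = 6.752 mg/L.
DO = C_s − D = 11.5 − 6.752 = 4.748 mg/L.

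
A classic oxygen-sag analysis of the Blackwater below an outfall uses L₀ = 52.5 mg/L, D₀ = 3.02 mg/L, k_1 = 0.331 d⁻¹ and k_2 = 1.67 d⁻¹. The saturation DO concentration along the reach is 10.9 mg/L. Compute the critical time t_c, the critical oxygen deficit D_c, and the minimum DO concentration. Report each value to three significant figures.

t_c ≈ 1.01 d; D_c ≈ 7.45 mg/L; min DO ≈ 3.45 mg/L

t_c = [1/(k_2−k_1)] ln[(k_2/k_1)(1 − D₀(k_2−k_1)/(k_1 L₀))]
= [1/(1.67−0.331)] ln[(1.67/0.331)(1 − 3.02×1.339/(0.331×52.5))]
= (1/1.339) ln[5.045 × 0.7673] = 0.7468 × ln(3.871) = 0.7468 × 1.354 = 1.011 d.
D_c = (k_1/k_2) L₀ e^(−k_1 t_c) = (0.331/1.67) × 52.5 × e^(−0.331×1.011) = 0.1982 × 52.5 × 0.7156 = 7.447 mg/L.
Minimum DO = C_s − D_c = 10.9 − 7.447 = 3.453 mg/L.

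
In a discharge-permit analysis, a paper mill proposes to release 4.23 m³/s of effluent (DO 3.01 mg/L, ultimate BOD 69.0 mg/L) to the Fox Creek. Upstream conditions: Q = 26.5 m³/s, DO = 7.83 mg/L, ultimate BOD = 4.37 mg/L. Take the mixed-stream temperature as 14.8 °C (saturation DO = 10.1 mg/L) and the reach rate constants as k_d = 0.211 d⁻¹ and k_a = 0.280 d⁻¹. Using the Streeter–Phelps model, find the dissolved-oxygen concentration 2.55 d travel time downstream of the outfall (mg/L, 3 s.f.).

Mixed DO = (26.5×7.83 + 4.23×3.01)/(26.5+4.23) = 220.2/30.73 = 7.167 mg/L.
Mixed L₀ = (26.5×4.37 + 4.23×69.0)/(30.73) = 407.7/30.73 = 13.27 mg/L.
Initial deficit D₀ = C_s − DO₀ = 10.1 − 7.167 = 2.933 mg/L.
D(2.55) = [0.211×13.27/(0.280−0.211)](e^(−0.211×2.55) − e^(−0.280×2.55)) + 2.933 e^(−0.280×2.55)
= 40.57 × (0.5839 − 0.4897) + 2.933 × 0.4897 = 5.258 mg/L.
DO = 10.1 − 5.258 = 4.842 mg/L.

DO ≈ 4.84 mg/L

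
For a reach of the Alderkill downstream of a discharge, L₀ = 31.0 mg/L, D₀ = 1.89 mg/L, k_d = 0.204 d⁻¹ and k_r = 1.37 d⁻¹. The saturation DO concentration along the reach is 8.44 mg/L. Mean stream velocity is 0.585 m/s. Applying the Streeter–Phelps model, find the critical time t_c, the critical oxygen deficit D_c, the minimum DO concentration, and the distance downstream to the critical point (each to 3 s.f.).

t_c ≈ 1.27 d; D_c ≈ 3.57 mg/L; min DO ≈ 4.87 mg/L; x_c ≈ 64.0 km

t_c = [1/(k_r−k_d)] ln[(k_r/k_d)(1 − D₀(k_r−k_d)/(k_d L₀))]
= [1/(1.37−0.204)] ln[(1.37/0.204)(1 − 1.89×1.166/(0.204×31.0))]
= (1/1.166) ln[6.716 × 0.6515] = 0.8576 × ln(4.375) = 0.8576 × 1.476 = 1.266 d.
L(t_c) = L₀ e^(−k_d t_c) = 31.0 × 0.7724 = 23.94 mg/L, and at the critical point k_r D_c = k_d L, so D_c = (0.204/1.37) × 23.94 = 3.565 mg/L.
Minimum DO = C_s − D_c = 8.44 − 3.565 = 4.875 mg/L.
x_c = v t_c = 0.585 m/s × 1.266 d × 86400 s/d = 63980 m ≈ 64.0 km.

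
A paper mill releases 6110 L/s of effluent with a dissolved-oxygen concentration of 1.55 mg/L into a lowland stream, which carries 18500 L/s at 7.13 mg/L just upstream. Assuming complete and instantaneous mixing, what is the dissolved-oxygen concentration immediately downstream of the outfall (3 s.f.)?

Flow-weighted mixing: C = (Q_r C_r + Q_w C_w)/(Q_r + Q_w)
= (18500×7.13 + 6110×1.55)/(18500 + 6110) = 141400/24610 = 5.745 mg/L.

5.74 mg/L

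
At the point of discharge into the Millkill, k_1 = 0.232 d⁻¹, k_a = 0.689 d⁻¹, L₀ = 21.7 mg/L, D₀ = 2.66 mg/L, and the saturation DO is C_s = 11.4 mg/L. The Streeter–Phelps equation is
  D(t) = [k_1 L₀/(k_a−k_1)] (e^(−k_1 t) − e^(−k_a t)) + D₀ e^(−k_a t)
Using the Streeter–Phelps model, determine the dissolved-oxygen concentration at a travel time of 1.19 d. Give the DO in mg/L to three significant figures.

k_1 L₀/(k_a−k_1) = 0.232×21.7/(0.689−0.232) = 5.034/0.4570 = 11.02 mg/L.
e^(−k_1 t) = e^(−0.232×1.190) = 0.7588; e^(−k_a t) = e^(−0.689×1.190) = 0.4405.
D = 11.02 × (0.7588 − 0.4405) + 2.66 × 0.4405 = 3.506 + 1.172 = 4.678 mg/L.
DO = C_s − D = 11.4 − 4.678 = 6.722 mg/L.

DO ≈ 6.72 mg/L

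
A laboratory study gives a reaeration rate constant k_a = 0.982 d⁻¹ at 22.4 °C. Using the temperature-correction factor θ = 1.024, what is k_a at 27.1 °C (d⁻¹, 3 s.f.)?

k_a ≈ 1.10 d⁻¹

k_a(T₂) = k_a(T₁) · θ^(T₂−T₁) = 0.982 × 1.024^(27.1−22.4)
= 0.982 × 1.024^4.70 = 0.982 × 1.118 = 1.098 d⁻¹.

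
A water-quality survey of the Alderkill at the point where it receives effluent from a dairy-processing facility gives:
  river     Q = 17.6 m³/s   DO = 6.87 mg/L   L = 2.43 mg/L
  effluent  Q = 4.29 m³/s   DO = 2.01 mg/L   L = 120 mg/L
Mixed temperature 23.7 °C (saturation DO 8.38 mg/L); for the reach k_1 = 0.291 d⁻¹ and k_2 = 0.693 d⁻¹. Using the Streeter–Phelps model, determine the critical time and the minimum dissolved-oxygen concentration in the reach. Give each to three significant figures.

Mixed DO = (17.6×6.87 + 4.29×2.01)/(17.6+4.29) = 129.5/21.89 = 5.918 mg/L.
Mixed L₀ = (17.6×2.43 + 4.29×120)/(21.89) = 557.6/21.89 = 25.47 mg/L.
Initial deficit D₀ = C_s − DO₀ = 8.38 − 5.918 = 2.462 mg/L.
t_c = (1/0.4020) ln[(0.693/0.291)(1 − 2.462×0.4020/(0.291×25.47))] = 2.488 × ln(2.063) = 1.802 d.
D_c = (0.291/0.693) × 25.47 × e^(−0.291×1.802) = 0.4199 × 25.47 × 0.5919 = 6.331 mg/L.
Minimum DO = 8.38 − 6.331 = 2.049 mg/L.

t_c ≈ 1.80 d; minimum DO ≈ 2.05 mg/L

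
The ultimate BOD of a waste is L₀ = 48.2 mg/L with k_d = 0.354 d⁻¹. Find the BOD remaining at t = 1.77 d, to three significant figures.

L_t = L₀ e^(−k_d t) = 48.2 × e^(−0.354×1.77) = 48.2 × 0.5344 = 25.76 mg/L.

L ≈ 25.8 mg/L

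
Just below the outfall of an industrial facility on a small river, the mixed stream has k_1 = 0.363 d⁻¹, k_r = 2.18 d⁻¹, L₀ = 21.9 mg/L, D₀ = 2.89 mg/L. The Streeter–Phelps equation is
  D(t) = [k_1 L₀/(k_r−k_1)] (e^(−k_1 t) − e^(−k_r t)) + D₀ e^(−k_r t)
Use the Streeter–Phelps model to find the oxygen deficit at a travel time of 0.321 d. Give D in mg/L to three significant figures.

D ≈ 3.16 mg/L

k_1 L₀/(k_r−k_1) = 0.363×21.9/(2.18−0.363) = 7.950/1.817 = 4.375 mg/L.
e^(−k_1 t) = e^(−0.363×0.3210) = 0.8900; e^(−k_r t) = e^(−2.18×0.3210) = 0.4967.
D = 4.375 × (0.8900 − 0.4967) + 2.89 × 0.4967 = 1.721 + 1.435 = 3.156 mg/L.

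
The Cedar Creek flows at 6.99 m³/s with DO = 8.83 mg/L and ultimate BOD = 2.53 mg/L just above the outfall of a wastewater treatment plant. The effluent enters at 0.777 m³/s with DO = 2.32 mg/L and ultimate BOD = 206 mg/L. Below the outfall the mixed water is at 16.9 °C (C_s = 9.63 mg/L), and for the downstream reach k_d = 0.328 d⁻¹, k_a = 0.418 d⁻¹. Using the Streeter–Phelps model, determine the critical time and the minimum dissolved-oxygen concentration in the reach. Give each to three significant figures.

Mixed DO = (6.99×8.83 + 0.777×2.32)/(6.99+0.777) = 63.52/7.767 = 8.179 mg/L.
Mixed L₀ = (6.99×2.53 + 0.777×206)/(7.767) = 177.7/7.767 = 22.88 mg/L.
Initial deficit D₀ = C_s − DO₀ = 9.63 − 8.179 = 1.451 mg/L.
t_c = (1/0.09000) ln[(0.418/0.328)(1 − 1.451×0.09000/(0.328×22.88))] = 11.11 × ln(1.252) = 2.499 d.
D_c = (0.328/0.418) × 22.88 × e^(−0.328×2.499) = 0.7847 × 22.88 × 0.4406 = 7.912 mg/L.
Minimum DO = 9.63 − 7.912 = 1.718 mg/L.

t_c ≈ 2.50 d; minimum DO ≈ 1.72 mg/L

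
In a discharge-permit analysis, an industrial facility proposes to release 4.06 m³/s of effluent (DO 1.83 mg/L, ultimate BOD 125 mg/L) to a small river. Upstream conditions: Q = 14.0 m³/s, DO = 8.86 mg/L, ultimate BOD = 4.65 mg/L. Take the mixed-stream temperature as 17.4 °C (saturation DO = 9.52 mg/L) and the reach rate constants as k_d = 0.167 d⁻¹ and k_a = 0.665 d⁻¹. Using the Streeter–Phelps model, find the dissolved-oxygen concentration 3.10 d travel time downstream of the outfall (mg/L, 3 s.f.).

DO ≈ 4.25 mg/L

Mixed DO = (14.0×8.86 + 4.06×1.83)/(14.0+4.06) = 131.5/18.06 = 7.280 mg/L.
Mixed L₀ = (14.0×4.65 + 4.06×125)/(18.06) = 572.6/18.06 = 31.71 mg/L.
Initial deficit D₀ = C_s − DO₀ = 9.52 − 7.280 = 2.240 mg/L.
D(3.10) = [0.167×31.71/(0.665−0.167)](e^(−0.167×3.10) − e^(−0.665×3.10)) + 2.240 e^(−0.665×3.10)
= 10.63 × (0.5959 − 0.1273) + 2.240 × 0.1273 = 5.268 mg/L.
DO = 9.52 − 5.268 = 4.252 mg/L.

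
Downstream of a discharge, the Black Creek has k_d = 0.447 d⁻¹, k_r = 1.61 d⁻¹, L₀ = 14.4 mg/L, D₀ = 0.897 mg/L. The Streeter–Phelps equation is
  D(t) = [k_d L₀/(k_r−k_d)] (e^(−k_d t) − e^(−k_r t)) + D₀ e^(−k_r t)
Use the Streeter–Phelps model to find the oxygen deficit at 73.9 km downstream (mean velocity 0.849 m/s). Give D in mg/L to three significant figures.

D ≈ 2.61 mg/L

Travel time t = x/v = 73.9 km / (0.849 m/s) = 73900 m / 0.849 m/s = 87040 s = 1.007 d.
k_d L₀/(k_r−k_d) = 0.447×14.4/(1.61−0.447) = 6.437/1.163 = 5.535 mg/L.
e^(−k_d t) = e^(−0.447×1.007) = 0.6374; e^(−k_r t) = e^(−1.61×1.007) = 0.1975.
D = 5.535 × (0.6374 − 0.1975) + 0.897 × 0.1975 = 2.435 + 0.1772 = 2.612 mg/L.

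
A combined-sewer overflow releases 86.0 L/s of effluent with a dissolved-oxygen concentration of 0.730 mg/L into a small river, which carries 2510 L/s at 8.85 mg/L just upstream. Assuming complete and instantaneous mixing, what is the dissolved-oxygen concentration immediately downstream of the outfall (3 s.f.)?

Flow-weighted mixing: C = (Q_r C_r + Q_w C_w)/(Q_r + Q_w)
= (2510×8.85 + 86.0×0.730)/(2510 + 86.0) = 22280/2596 = 8.581 mg/L.

8.58 mg/L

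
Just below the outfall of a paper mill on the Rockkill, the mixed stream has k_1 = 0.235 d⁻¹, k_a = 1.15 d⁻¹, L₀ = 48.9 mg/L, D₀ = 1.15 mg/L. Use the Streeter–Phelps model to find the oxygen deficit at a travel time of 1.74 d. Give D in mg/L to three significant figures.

k_1 L₀/(k_a−k_1) = 0.235×48.9/(1.15−0.235) = 11.49/0.9150 = 12.56 mg/L.
e^(−k_1 t) = e^(−0.235×1.740) = 0.6644; e^(−k_a t) = e^(−1.15×1.740) = 0.1352.
D = 12.56 × (0.6644 − 0.1352) + 1.15 × 0.1352 = 6.646 + 0.1555 = 6.801 mg/L.

D ≈ 6.80 mg/L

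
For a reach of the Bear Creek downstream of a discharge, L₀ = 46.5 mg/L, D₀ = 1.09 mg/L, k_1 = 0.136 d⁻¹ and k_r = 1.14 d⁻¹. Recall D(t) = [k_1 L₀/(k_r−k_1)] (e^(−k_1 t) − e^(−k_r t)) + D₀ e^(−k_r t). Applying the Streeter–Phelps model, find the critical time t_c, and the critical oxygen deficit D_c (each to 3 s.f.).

At the critical point dD/dt = 0, so k_1 L₀ e^(−k_1 t) = k_r D. Substituting D(t) from the Streeter–Phelps equation and solving for t gives
t_c = ln[(k_r/k_1)(1 − D₀(k_r−k_1)/(k_1 L₀))] / (k_r−k_1).
Here k_r−k_1 = 1.004 d⁻¹ and 1 − D₀(k_r−k_1)/(k_1 L₀) = 1 − 1.09×1.004/(0.136×46.5) = 0.8270, so
t_c = ln(8.382 × 0.8270) / 1.004 = 1.936 / 1.004 = 1.928 d.
L(t_c) = L₀ e^(−k_1 t_c) = 46.5 × 0.7693 = 35.77 mg/L, and at the critical point k_r D_c = k_1 L, so D_c = (0.136/1.14) × 35.77 = 4.268 mg/L.

t_c ≈ 1.93 d; D_c ≈ 4.27 mg/L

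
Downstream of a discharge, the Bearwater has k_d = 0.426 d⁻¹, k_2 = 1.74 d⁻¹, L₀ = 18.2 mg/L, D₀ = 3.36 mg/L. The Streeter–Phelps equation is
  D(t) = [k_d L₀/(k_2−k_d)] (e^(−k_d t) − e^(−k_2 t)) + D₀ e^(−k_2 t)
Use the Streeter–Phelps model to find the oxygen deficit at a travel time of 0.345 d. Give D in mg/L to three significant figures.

D ≈ 3.70 mg/L

k_d L₀/(k_2−k_d) = 0.426×18.2/(1.74−0.426) = 7.753/1.314 = 5.900 mg/L.
e^(−k_d t) = e^(−0.426×0.3450) = 0.8633; e^(−k_2 t) = e^(−1.74×0.3450) = 0.5486.
D = 5.900 × (0.8633 − 0.5486) + 3.36 × 0.5486 = 1.857 + 1.843 = 3.700 mg/L.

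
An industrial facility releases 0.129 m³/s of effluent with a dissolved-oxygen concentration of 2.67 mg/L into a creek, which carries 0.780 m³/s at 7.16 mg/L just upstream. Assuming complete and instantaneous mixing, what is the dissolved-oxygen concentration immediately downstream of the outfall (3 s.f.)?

Flow-weighted mixing: C = (Q_r C_r + Q_w C_w)/(Q_r + Q_w)
= (0.780×7.16 + 0.129×2.67)/(0.780 + 0.129) = 5.929/0.9090 = 6.523 mg/L.

6.52 mg/L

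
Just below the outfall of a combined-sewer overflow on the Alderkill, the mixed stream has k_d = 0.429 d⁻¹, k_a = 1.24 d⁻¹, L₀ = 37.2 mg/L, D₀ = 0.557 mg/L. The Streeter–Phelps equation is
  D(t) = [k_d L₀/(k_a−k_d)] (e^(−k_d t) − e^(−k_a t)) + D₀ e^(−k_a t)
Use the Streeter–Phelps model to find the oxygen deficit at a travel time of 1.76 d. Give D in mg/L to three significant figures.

k_d L₀/(k_a−k_d) = 0.429×37.2/(1.24−0.429) = 15.96/0.8110 = 19.68 mg/L.
e^(−k_d t) = e^(−0.429×1.760) = 0.4700; e^(−k_a t) = e^(−1.24×1.760) = 0.1128.
D = 19.68 × (0.4700 − 0.1128) + 0.557 × 0.1128 = 7.029 + 0.06281 = 7.092 mg/L.

D ≈ 7.09 mg/L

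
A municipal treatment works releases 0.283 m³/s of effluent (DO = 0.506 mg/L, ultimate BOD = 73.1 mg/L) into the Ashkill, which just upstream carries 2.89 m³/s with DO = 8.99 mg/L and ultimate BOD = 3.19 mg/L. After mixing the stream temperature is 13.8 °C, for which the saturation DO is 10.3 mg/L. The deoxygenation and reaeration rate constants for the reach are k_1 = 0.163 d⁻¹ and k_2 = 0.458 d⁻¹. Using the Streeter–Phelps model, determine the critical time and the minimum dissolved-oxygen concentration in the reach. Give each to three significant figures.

Mixed DO = (2.89×8.99 + 0.283×0.506)/(2.89+0.283) = 26.12/3.173 = 8.233 mg/L.
Mixed L₀ = (2.89×3.19 + 0.283×73.1)/(3.173) = 29.91/3.173 = 9.425 mg/L.
Initial deficit D₀ = C_s − DO₀ = 10.3 − 8.233 = 2.067 mg/L.
t_c = (1/0.2950) ln[(0.458/0.163)(1 − 2.067×0.2950/(0.163×9.425))] = 3.390 × ln(1.695) = 1.788 d.
D_c = (0.163/0.458) × 9.425 × e^(−0.163×1.788) = 0.3559 × 9.425 × 0.7471 = 2.506 mg/L.
Minimum DO = 10.3 − 2.506 = 7.794 mg/L.

t_c ≈ 1.79 d; minimum DO ≈ 7.79 mg/L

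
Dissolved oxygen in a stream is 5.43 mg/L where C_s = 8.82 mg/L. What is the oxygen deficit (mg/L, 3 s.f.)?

D = C_s − C = 8.82 − 5.43 = 3.39 mg/L.

D ≈ 3.39 mg/L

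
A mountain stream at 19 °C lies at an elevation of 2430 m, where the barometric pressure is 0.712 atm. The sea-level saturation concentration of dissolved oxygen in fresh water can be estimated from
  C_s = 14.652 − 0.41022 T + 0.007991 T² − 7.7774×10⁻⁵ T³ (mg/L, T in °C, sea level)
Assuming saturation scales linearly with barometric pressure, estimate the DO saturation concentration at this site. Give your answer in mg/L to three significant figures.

At sea level: C_s = 14.652 − 0.41022×19 + 0.007991×19² − 7.7774×10⁻⁵×19³ = 9.209 mg/L.
Pressure correction: C_s' = 9.209 × 0.712 = 6.557 mg/L.

C_s ≈ 6.56 mg/L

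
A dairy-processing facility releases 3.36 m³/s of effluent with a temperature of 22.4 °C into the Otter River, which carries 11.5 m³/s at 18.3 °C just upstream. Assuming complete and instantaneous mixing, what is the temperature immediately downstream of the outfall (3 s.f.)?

19.2 °C

Flow-weighted mixing: C = (Q_r C_r + Q_w C_w)/(Q_r + Q_w)
= (11.5×18.3 + 3.36×22.4)/(11.5 + 3.36) = 285.7/14.86 = 19.23 °C.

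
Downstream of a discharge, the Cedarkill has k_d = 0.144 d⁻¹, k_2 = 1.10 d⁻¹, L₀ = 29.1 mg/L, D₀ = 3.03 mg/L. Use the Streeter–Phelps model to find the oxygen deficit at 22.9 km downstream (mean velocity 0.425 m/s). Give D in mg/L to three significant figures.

Travel time t = x/v = 22.9 km / (0.425 m/s) = 22900 m / 0.425 m/s = 53880 s = 0.6236 d.
k_d L₀/(k_2−k_d) = 0.144×29.1/(1.10−0.144) = 4.190/0.9560 = 4.383 mg/L.
e^(−k_d t) = e^(−0.144×0.6236) = 0.9141; e^(−k_2 t) = e^(−1.10×0.6236) = 0.5036.
D = 4.383 × (0.9141 − 0.5036) + 3.03 × 0.5036 = 1.799 + 1.526 = 3.325 mg/L.

D ≈ 3.33 mg/L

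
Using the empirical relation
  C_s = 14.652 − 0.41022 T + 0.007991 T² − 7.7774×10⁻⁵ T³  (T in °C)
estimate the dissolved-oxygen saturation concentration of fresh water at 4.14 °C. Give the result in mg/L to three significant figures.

C_s = 14.652 − 0.41022×4.14 + 0.007991×4.14² − 7.7774×10⁻⁵×4.14³ = 13.09 mg/L.

C_s ≈ 13.1 mg/L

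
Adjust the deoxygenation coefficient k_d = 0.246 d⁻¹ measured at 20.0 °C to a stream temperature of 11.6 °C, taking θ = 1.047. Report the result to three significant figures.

k_d ≈ 0.167 d⁻¹

k_d(T₂) = k_d(T₁) · θ^(T₂−T₁) = 0.246 × 1.047^(11.6−20.0)
= 0.246 × 1.047^-8.40 = 0.246 × 0.6799 = 0.1673 d⁻¹.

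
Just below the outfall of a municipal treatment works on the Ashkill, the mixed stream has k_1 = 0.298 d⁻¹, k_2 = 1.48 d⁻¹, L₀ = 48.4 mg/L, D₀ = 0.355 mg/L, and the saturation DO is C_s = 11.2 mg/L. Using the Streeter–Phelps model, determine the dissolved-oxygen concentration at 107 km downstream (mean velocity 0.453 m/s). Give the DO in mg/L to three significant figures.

Travel time t = x/v = 107 km / (0.453 m/s) = 107000 m / 0.453 m/s = 236200 s = 2.734 d.
k_1 L₀/(k_2−k_1) = 0.298×48.4/(1.48−0.298) = 14.42/1.182 = 12.20 mg/L.
e^(−k_1 t) = e^(−0.298×2.734) = 0.4428; e^(−k_2 t) = e^(−1.48×2.734) = 0.01749.
D = 12.20 × (0.4428 − 0.01749) + 0.355 × 0.01749 = 5.190 + 0.006209 = 5.196 mg/L.
DO = C_s − D = 11.2 − 5.196 = 6.004 mg/L.

DO ≈ 6.00 mg/L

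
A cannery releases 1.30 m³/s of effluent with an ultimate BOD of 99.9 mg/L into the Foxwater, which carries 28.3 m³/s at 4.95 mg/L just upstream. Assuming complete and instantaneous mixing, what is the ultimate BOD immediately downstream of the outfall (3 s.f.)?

9.12 mg/L

Flow-weighted mixing: C = (Q_r C_r + Q_w C_w)/(Q_r + Q_w)
= (28.3×4.95 + 1.30×99.9)/(28.3 + 1.30) = 270.0/29.60 = 9.120 mg/L.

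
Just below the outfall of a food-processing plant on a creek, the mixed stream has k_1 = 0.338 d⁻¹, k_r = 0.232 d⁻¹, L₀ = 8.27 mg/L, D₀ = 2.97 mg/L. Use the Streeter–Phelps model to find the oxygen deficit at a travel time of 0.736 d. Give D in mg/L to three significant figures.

k_1 L₀/(k_r−k_1) = 0.338×8.27/(0.232−0.338) = 2.795/-0.1060 = -26.37 mg/L.
e^(−k_1 t) = e^(−0.338×0.7360) = 0.7798; e^(−k_r t) = e^(−0.232×0.7360) = 0.8430.
D = -26.37 × (0.7798 − 0.8430) + 2.97 × 0.8430 = 1.668 + 2.504 = 4.172 mg/L.

D ≈ 4.17 mg/L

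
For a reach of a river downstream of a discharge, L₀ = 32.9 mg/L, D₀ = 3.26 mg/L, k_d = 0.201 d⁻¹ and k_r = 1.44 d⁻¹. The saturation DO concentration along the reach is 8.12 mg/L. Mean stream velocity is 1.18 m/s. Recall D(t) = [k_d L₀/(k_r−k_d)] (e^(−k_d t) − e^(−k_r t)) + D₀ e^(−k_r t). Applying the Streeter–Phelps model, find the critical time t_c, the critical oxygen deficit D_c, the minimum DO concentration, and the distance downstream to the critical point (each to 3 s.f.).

t_c ≈ 0.828 d; D_c ≈ 3.89 mg/L; min DO ≈ 4.23 mg/L; x_c ≈ 84.4 km

t_c = [1/(k_r−k_d)] ln[(k_r/k_d)(1 − D₀(k_r−k_d)/(k_d L₀))]
= [1/(1.44−0.201)] ln[(1.44/0.201)(1 − 3.26×1.239/(0.201×32.9))]
= (1/1.239) ln[7.164 × 0.3892] = 0.8071 × ln(2.788) = 0.8071 × 1.025 = 0.8276 d.
L(t_c) = L₀ e^(−k_d t_c) = 32.9 × 0.8467 = 27.86 mg/L, and at the critical point k_r D_c = k_d L, so D_c = (0.201/1.44) × 27.86 = 3.889 mg/L.
Minimum DO = C_s − D_c = 8.12 − 3.889 = 4.231 mg/L.
x_c = v t_c = 1.18 m/s × 0.8276 d × 86400 s/d = 84380 m ≈ 84.4 km.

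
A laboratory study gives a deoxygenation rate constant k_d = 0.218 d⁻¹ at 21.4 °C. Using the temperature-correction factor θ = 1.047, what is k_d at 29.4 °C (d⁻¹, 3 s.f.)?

k_d(T₂) = k_d(T₁) · θ^(T₂−T₁) = 0.218 × 1.047^(29.4−21.4)
= 0.218 × 1.047^8.00 = 0.218 × 1.444 = 0.3148 d⁻¹.

k_d ≈ 0.315 d⁻¹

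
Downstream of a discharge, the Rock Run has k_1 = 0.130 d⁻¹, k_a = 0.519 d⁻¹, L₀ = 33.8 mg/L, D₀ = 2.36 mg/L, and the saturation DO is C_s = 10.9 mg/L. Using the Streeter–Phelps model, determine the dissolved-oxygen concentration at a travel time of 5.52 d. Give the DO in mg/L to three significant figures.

DO ≈ 5.90 mg/L

k_1 L₀/(k_a−k_1) = 0.130×33.8/(0.519−0.130) = 4.394/0.3890 = 11.30 mg/L.
e^(−k_1 t) = e^(−0.130×5.520) = 0.4879; e^(−k_a t) = e^(−0.519×5.520) = 0.05699.
D = 11.30 × (0.4879 − 0.05699) + 2.36 × 0.05699 = 4.868 + 0.1345 = 5.002 mg/L.
DO = C_s − D = 10.9 − 5.002 = 5.898 mg/L.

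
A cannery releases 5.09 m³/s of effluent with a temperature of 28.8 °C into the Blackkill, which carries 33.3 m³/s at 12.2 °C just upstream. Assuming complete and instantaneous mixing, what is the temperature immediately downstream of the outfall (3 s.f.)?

Flow-weighted mixing: C = (Q_r C_r + Q_w C_w)/(Q_r + Q_w)
= (33.3×12.2 + 5.09×28.8)/(33.3 + 5.09) = 552.9/38.39 = 14.40 °C.

14.4 °C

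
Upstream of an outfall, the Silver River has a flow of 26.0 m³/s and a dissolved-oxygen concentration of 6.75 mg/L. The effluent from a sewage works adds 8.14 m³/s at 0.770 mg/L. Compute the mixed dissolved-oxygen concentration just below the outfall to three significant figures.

5.32 mg/L

Flow-weighted mixing: C = (Q_r C_r + Q_w C_w)/(Q_r + Q_w)
= (26.0×6.75 + 8.14×0.770)/(26.0 + 8.14) = 181.8/34.14 = 5.324 mg/L.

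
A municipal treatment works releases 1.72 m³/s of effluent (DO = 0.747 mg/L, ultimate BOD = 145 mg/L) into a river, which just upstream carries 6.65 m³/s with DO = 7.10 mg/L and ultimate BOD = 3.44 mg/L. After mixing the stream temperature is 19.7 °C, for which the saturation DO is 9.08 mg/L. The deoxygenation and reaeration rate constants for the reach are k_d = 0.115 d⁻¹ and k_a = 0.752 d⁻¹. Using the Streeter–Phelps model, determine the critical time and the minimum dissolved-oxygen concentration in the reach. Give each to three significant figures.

t_c ≈ 1.66 d; minimum DO ≈ 4.97 mg/L

Mixed DO = (6.65×7.10 + 1.72×0.747)/(6.65+1.72) = 48.50/8.370 = 5.794 mg/L.
Mixed L₀ = (6.65×3.44 + 1.72×145)/(8.370) = 272.3/8.370 = 32.53 mg/L.
Initial deficit D₀ = C_s − DO₀ = 9.08 − 5.794 = 3.286 mg/L.
t_c = (1/0.6370) ln[(0.752/0.115)(1 − 3.286×0.6370/(0.115×32.53))] = 1.570 × ln(2.881) = 1.661 d.
D_c = (0.115/0.752) × 32.53 × e^(−0.115×1.661) = 0.1529 × 32.53 × 0.8261 = 4.110 mg/L.
Minimum DO = 9.08 − 4.110 = 4.970 mg/L.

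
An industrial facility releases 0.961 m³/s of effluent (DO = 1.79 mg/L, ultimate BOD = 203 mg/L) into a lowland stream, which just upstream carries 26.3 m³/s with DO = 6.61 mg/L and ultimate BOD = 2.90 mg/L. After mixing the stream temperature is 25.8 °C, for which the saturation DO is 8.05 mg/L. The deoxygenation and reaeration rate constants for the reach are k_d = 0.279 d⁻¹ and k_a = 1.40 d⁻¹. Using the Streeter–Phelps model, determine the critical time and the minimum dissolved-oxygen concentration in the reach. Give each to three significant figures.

Mixed DO = (26.3×6.61 + 0.961×1.79)/(26.3+0.961) = 175.6/27.26 = 6.440 mg/L.
Mixed L₀ = (26.3×2.90 + 0.961×203)/(27.26) = 271.4/27.26 = 9.954 mg/L.
Initial deficit D₀ = C_s − DO₀ = 8.05 − 6.440 = 1.610 mg/L.
t_c = (1/1.121) ln[(1.40/0.279)(1 − 1.610×1.121/(0.279×9.954))] = 0.8921 × ln(1.757) = 0.5028 d.
D_c = (0.279/1.40) × 9.954 × e^(−0.279×0.5028) = 0.1993 × 9.954 × 0.8691 = 1.724 mg/L.
Minimum DO = 8.05 − 1.724 = 6.326 mg/L.

t_c ≈ 0.503 d; minimum DO ≈ 6.33 mg/L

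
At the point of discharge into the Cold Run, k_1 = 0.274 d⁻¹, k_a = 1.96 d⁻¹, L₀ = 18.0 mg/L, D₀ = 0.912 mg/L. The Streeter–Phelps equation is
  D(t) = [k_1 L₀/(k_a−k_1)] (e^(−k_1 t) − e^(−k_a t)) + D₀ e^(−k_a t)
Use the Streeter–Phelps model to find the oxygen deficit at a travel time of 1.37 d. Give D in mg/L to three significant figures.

k_1 L₀/(k_a−k_1) = 0.274×18.0/(1.96−0.274) = 4.932/1.686 = 2.925 mg/L.
e^(−k_1 t) = e^(−0.274×1.370) = 0.6870; e^(−k_a t) = e^(−1.96×1.370) = 0.06821.
D = 2.925 × (0.6870 − 0.06821) + 0.912 × 0.06821 = 1.810 + 0.06221 = 1.872 mg/L.

D ≈ 1.87 mg/L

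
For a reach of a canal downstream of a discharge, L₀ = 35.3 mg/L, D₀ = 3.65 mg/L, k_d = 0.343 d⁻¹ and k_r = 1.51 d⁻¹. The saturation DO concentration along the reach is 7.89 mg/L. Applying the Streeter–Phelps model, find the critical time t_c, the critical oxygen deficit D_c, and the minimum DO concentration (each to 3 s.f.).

t_c ≈ 0.899 d; D_c ≈ 5.89 mg/L; min DO ≈ 2.00 mg/L

t_c = [1/(k_r−k_d)] ln[(k_r/k_d)(1 − D₀(k_r−k_d)/(k_d L₀))]
= [1/(1.51−0.343)] ln[(1.51/0.343)(1 − 3.65×1.167/(0.343×35.3))]
= (1/1.167) ln[4.402 × 0.6482] = 0.8569 × ln(2.854) = 0.8569 × 1.049 = 0.8985 d.
L(t_c) = L₀ e^(−k_d t_c) = 35.3 × 0.7348 = 25.94 mg/L, and at the critical point k_r D_c = k_d L, so D_c = (0.343/1.51) × 25.94 = 5.892 mg/L.
Minimum DO = C_s − D_c = 7.89 − 5.892 = 1.998 mg/L.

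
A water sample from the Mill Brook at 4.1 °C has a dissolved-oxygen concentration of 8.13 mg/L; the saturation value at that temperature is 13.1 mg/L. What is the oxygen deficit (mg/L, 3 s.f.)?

D = C_s − C = 13.1 − 8.13 = 4.97 mg/L.

D ≈ 4.97 mg/L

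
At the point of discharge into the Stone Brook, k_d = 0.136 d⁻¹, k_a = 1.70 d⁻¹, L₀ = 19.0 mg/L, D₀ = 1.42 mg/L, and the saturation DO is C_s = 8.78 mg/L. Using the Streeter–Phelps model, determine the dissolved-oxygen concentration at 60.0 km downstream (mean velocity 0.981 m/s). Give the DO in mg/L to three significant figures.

DO ≈ 7.35 mg/L

Travel time t = x/v = 60.0 km / (0.981 m/s) = 60000 m / 0.981 m/s = 61160 s = 0.7079 d.
k_d L₀/(k_a−k_d) = 0.136×19.0/(1.70−0.136) = 2.584/1.564 = 1.652 mg/L.
e^(−k_d t) = e^(−0.136×0.7079) = 0.9082; e^(−k_a t) = e^(−1.70×0.7079) = 0.3002.
D = 1.652 × (0.9082 − 0.3002) + 1.42 × 0.3002 = 1.005 + 0.4262 = 1.431 mg/L.
DO = C_s − D = 8.78 − 1.431 = 7.349 mg/L.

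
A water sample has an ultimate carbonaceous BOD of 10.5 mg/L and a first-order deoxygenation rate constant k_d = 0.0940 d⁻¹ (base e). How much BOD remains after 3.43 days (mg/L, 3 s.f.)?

L_t = L₀ e^(−k_d t) = 10.5 × e^(−0.0940×3.43) = 10.5 × 0.7244 = 7.606 mg/L.

L ≈ 7.61 mg/L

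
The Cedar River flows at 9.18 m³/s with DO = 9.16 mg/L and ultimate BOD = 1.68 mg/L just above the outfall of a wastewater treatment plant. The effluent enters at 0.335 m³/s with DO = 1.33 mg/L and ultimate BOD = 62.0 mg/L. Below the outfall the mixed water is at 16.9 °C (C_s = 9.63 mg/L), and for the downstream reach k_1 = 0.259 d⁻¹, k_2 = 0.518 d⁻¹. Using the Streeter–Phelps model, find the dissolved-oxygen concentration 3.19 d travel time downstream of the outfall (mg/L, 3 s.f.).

DO ≈ 8.55 mg/L

Mixed DO = (9.18×9.16 + 0.335×1.33)/(9.18+0.335) = 84.53/9.515 = 8.884 mg/L.
Mixed L₀ = (9.18×1.68 + 0.335×62.0)/(9.515) = 36.19/9.515 = 3.804 mg/L.
Initial deficit D₀ = C_s − DO₀ = 9.63 − 8.884 = 0.7457 mg/L.
D(3.19) = [0.259×3.804/(0.518−0.259)](e^(−0.259×3.19) − e^(−0.518×3.19)) + 0.7457 e^(−0.518×3.19)
= 3.804 × (0.4377 − 0.1916) + 0.7457 × 0.1916 = 1.079 mg/L.
DO = 9.63 − 1.079 = 8.551 mg/L.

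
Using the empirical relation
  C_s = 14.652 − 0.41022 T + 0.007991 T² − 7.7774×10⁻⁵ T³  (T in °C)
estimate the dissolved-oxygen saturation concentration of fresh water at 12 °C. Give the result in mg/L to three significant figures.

C_s = 14.652 − 0.41022×12 + 0.007991×12² − 7.7774×10⁻⁵×12³ = 10.75 mg/L.

C_s ≈ 10.7 mg/L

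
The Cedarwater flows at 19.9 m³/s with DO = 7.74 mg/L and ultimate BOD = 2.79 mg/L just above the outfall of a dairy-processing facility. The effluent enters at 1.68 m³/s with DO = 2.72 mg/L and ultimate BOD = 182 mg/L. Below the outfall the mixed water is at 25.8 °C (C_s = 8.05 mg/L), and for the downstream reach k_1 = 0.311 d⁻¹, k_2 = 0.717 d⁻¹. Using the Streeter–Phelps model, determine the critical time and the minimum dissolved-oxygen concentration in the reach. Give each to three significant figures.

t_c ≈ 1.92 d; minimum DO ≈ 4.05 mg/L

Mixed DO = (19.9×7.74 + 1.68×2.72)/(19.9+1.68) = 158.6/21.58 = 7.349 mg/L.
Mixed L₀ = (19.9×2.79 + 1.68×182)/(21.58) = 361.3/21.58 = 16.74 mg/L.
Initial deficit D₀ = C_s − DO₀ = 8.05 − 7.349 = 0.7008 mg/L.
t_c = (1/0.4060) ln[(0.717/0.311)(1 − 0.7008×0.4060/(0.311×16.74))] = 2.463 × ln(2.179) = 1.919 d.
D_c = (0.311/0.717) × 16.74 × e^(−0.311×1.919) = 0.4338 × 16.74 × 0.5506 = 3.998 mg/L.
Minimum DO = 8.05 − 3.998 = 4.052 mg/L.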